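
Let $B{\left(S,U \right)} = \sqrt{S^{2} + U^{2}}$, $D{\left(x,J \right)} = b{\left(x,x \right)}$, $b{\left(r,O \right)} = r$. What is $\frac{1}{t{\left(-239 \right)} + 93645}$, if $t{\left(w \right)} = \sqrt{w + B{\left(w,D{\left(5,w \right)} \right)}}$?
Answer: $\frac{1}{93645 + \sqrt{-239 + \sqrt{57146}}} \approx 1.0679 \cdot 10^{-5}$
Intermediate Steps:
$D{\left(x,J \right)} = x$
$t{\left(w \right)} = \sqrt{w + \sqrt{25 + w^{2}}}$ ($t{\left(w \right)} = \sqrt{w + \sqrt{w^{2} + 5^{2}}} = \sqrt{w + \sqrt{w^{2} + 25}} = \sqrt{w + \sqrt{25 + w^{2}}}$)
$\frac{1}{t{\left(-239 \right)} + 93645} = \frac{1}{\sqrt{-239 + \sqrt{25 + \left(-239\right)^{2}}} + 93645} = \frac{1}{\sqrt{-239 + \sqrt{25 + 57121}} + 93645} = \frac{1}{\sqrt{-239 + \sqrt{57146}} + 93645} = \frac{1}{93645 + \sqrt{-239 + \sqrt{57146}}}$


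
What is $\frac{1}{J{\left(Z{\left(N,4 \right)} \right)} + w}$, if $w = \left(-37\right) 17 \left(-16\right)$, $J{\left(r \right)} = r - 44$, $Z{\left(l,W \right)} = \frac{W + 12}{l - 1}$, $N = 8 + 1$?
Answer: $\frac{1}{10022} \approx 9.9781 \cdot 10^{-5}$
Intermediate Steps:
$N = 9$
$Z{\left(l,W \right)} = \frac{12 + W}{-1 + l}$
$J{\left(r \right)} = -44 + r$
$w = 10064$ ($w = \left(-629\right) \left(-16\right) = 10064$)
$\frac{1}{J{\left(Z{\left(N,4 \right)} \right)} + w} = \frac{1}{\left(-44 + \frac{12 + 4}{-1 + 9}\right) + 10064} = \frac{1}{\left(-44 + \frac{1}{8} \cdot 16\right) + 10064} = \frac{1}{\left(-44 + 2\right) + 10064} = \frac{1}{-42 + 10064} = \frac{1}{10022}$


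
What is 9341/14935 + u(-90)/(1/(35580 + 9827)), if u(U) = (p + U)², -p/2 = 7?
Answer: 7334908752061/14935 ≈ 4.9112e+8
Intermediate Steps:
p = -14 (p = -2*7 = -14)
u(U) = (-14 + U)²
9341/14935 + u(-90)/(1/(35580 + 9827)) = 9341/14935 + (-14 - 90)²/(1/(35580 + 9827)) = 9341*(1/14935) + (-104)²/(1/45407) = 9341/14935 + 10816/(1/45407) = 9341/14935 + 10816*45407 = 9341/14935 + 491122112 = 7334908752061/14935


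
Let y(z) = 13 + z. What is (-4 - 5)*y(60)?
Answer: -657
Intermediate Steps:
(-4 - 5)*y(60) = (-4 - 5)*(13 + 60) = -9*73 = -657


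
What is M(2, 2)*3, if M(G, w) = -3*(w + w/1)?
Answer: -36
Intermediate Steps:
M(G, w) = -6*w (M(G, w) = -3*(w + w*1) = -3*(w + w) = -6*w)
M(2, 2)*3 = -6*2*3 = -12*3 = -36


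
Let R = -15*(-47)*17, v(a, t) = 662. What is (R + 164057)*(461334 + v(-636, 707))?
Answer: 81330699832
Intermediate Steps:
R = 11985 (R = 705*17 = 11985)
(R + 164057)*(461334 + v(-636, 707)) = (11985 + 164057)*(461334 + 662) = 176042*461996 = 81330699832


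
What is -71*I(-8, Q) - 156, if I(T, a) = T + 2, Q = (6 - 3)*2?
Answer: 270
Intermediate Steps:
Q = 6 (Q = 3*2 = 6)
I(T, a) = 2 + T
-71*I(-8, Q) - 156 = -71*(2 - 8) - 156 = -71*(-6) - 156 = 426 - 156 = 270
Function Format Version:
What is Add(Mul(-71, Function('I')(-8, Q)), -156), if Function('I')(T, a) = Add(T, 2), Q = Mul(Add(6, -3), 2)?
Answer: 270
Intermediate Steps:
Q = 6 (Q = Mul(3, 2) = 6)
Function('I')(T, a) = Add(2, T)
Add(Mul(-71, Function('I')(-8, Q)), -156) = Add(Mul(-71, Add(2, -8)), -156) = Add(Mul(-71, -6), -156) = Add(426, -156) = 270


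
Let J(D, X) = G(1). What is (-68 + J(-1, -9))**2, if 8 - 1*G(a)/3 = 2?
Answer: 2500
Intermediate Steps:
G(a) = 18 (G(a) = 24 - 3*2 = 24 - 6 = 18)
J(D, X) = 18
(-68 + J(-1, -9))**2 = (-68 + 18)**2 = (-50)**2 = 2500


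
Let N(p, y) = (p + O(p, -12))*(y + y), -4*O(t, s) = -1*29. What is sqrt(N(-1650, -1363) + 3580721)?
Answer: sqrt(32235430)/2 ≈ 2838.8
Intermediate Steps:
O(t, s) = 29/4 (O(t, s) = -(-1)*29/4 = -1/4*(-29) = 29/4)
N(p, y) = 2*y*(29/4 + p) (N(p, y) = (p + 29/4)*(y + y) = (29/4 + p)*(2*y) = 2*y*(29/4 + p))
sqrt(N(-1650, -1363) + 3580721) = sqrt((1/2)*(-1363)*(29 + 4*(-1650)) + 3580721) = sqrt((1/2)*(-1363)*(29 - 6600) + 3580721) = sqrt((1/2)*(-1363)*(-6571) + 3580721) = sqrt(8956273/2 + 3580721) = sqrt(16117715/2) = sqrt(32235430)/2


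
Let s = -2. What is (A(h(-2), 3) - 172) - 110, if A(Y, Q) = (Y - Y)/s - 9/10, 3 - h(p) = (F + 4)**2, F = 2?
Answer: -2829/10 ≈ -282.90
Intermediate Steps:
h(p) = -33 (h(p) = 3 - (2 + 4)**2 = 3 - 1*6**2 = 3 - 1*36 = 3 - 36 = -33)
A(Y, Q) = -9/10 (A(Y, Q) = (Y - Y)/(-2) - 9/10 = 0*(-1/2) - 9*1/10 = 0 - 9/10 = -9/10)
(A(h(-2), 3) - 172) - 110 = (-9/10 - 172) - 110 = -1729/10 - 110 = -2829/10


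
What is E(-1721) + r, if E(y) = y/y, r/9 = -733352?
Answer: -6600167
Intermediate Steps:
r = -6600168 (r = 9*(-733352) = -6600168)
E(y) = 1
E(-1721) + r = 1 - 6600168 = -6600167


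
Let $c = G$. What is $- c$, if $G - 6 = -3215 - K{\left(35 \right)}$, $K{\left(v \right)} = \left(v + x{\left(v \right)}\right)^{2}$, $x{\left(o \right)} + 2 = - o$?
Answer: $3213$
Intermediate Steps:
$x{\left(o \right)} = -2 - o$
$K{\left(v \right)} = 4$ ($K{\left(v \right)} = \left(v - \left(2 + v\right)\right)^{2} = \left(-2\right)^{2} = 4$)
$G = -3213$ ($G = 6 - 3219 = -3213$)
$c = -3213$
$- c = \left(-1\right) \left(-3213\right) = 3213$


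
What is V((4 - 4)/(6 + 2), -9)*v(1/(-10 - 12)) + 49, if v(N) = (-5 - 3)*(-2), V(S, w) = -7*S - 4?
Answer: -15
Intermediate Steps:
V(S, w) = -4 - 7*S
v(N) = 16 (v(N) = -8*(-2) = 16)
V((4 - 4)/(6 + 2), -9)*v(1/(-10 - 12)) + 49 = (-4 - 7*(4 - 4)/(6 + 2))*16 + 49 = (-4 - 0/8)*16 + 49 = (-4 - 7*0)*16 + 49 = (-4 + 0)*16 + 49 = -4*16 + 49 = -64 + 49 = -15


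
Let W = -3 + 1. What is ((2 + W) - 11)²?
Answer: 121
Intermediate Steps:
W = -2
((2 + W) - 11)² = ((2 - 2) - 11)² = (0 - 11)² = (-11)² = 121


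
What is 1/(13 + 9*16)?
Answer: 1/157 ≈ 0.0063694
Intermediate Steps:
1/(13 + 9*16) = 1/(13 + 144) = 1/157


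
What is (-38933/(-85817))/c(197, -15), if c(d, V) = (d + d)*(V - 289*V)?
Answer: 38933/146067399360 ≈ 2.6654e-7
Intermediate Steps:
c(d, V) = -576*V*d (c(d, V) = (2*d)*(-288*V) = -576*V*d)
(-38933/(-85817))/c(197, -15) = (-38933/(-85817))/((-576*(-15)*197)) = -38933*(-1/85817)/1702080 = (38933/85817)*(1/1702080) = 38933/146067399360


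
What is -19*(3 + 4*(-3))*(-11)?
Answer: -1881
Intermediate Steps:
-19*(3 + 4*(-3))*(-11) = -19*(3 - 12)*(-11) = -19*(-9)*(-11) = 171*(-11) = -1881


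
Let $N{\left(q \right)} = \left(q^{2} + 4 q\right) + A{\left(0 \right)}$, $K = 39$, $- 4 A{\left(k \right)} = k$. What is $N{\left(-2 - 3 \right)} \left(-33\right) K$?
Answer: $-6435$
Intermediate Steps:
$A{\left(k \right)} = - \frac{k}{4}$
$N{\left(q \right)} = q^{2} + 4 q$ ($N{\left(q \right)} = \left(q^{2} + 4 q\right) - 0 = \left(q^{2} + 4 q\right) + 0 = q^{2} + 4 q$)
$N{\left(-2 - 3 \right)} \left(-33\right) K = \left(-2 - 3\right) \left(4 - 5\right) \left(-33\right) 39 = - 5 \left(4 - 5\right) \left(-33\right) 39 = \left(-5\right) \left(-1\right) \left(-33\right) 39 = 5 \left(-33\right) 39 = \left(-165\right) 39 = -6435$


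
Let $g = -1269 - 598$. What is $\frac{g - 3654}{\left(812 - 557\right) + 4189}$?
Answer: $- \frac{5521}{4444} \approx -1.2423$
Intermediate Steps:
$g = -1867$ ($g = -1269 - 598 = -1867$)
$\frac{g - 3654}{\left(812 - 557\right) + 4189} = \frac{-1867 - 3654}{\left(812 - 557\right) + 4189} = - \frac{5521}{255 + 4189} = - \frac{5521}{4444}$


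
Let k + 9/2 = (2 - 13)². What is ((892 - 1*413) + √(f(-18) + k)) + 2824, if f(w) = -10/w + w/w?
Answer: 3303 + 5*√170/6 ≈ 3313.9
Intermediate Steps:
k = 233/2 (k = -9/2 + (2 - 13)² = -9/2 + (-11)² = -9/2 + 121 = 233/2 ≈ 116.50)
f(w) = 1 - 10/w (f(w) = -10/w + 1 = 1 - 10/w)
((892 - 1*413) + √(f(-18) + k)) + 2824 = ((892 - 1*413) + √((-10 - 18)/(-18) + 233/2)) + 2824 = ((892 - 413) + √(-1/18*(-28) + 233/2)) + 2824 = (479 + √(14/9 + 233/2)) + 2824 = (479 + √(2125/18)) + 2824 = (479 + 5*√170/6) + 2824 = 3303 + 5*√170/6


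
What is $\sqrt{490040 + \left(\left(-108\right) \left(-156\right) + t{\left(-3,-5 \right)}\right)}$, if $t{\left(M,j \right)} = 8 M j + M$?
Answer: $\sqrt{507005} \approx 712.04$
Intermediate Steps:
$t{\left(M,j \right)} = M + 8 M j$ ($t{\left(M,j \right)} = 8 M j + M = M + 8 M j$)
$\sqrt{490040 + \left(\left(-108\right) \left(-156\right) + t{\left(-3,-5 \right)}\right)} = \sqrt{490040 - \left(-16848 + 3 \left(1 + 8 \left(-5\right)\right)\right)} = \sqrt{490040 + \left(16848 - 3 \left(1 - 40\right)\right)} = \sqrt{490040 + \left(16848 - -117\right)} = \sqrt{490040 + \left(16848 + 117\right)} = \sqrt{490040 + 16965} = \sqrt{507005}$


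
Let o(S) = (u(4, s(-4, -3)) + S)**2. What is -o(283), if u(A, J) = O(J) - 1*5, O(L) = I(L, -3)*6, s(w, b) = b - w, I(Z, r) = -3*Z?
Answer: -67600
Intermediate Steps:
O(L) = -18*L (O(L) = -3*L*6 = -18*L)
u(A, J) = -5 - 18*J (u(A, J) = -18*J - 1*5 = -18*J - 5 = -5 - 18*J)
o(S) = (-23 + S)**2 (o(S) = ((-5 - 18*(-3 - 1*(-4))) + S)**2 = ((-5 - 18*(-3 + 4)) + S)**2 = ((-5 - 18*1) + S)**2 = ((-5 - 18) + S)**2 = (-23 + S)**2)
-o(283) = -(-23 + 283)**2 = -1*260**2 = -1*67600 = -67600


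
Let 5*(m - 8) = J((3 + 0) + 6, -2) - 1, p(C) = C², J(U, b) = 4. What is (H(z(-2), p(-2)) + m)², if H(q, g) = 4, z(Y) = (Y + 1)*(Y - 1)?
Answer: 3969/25 ≈ 158.76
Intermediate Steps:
z(Y) = (1 + Y)*(-1 + Y)
m = 43/5 (m = 8 + (4 - 1)/5 = 8 + (⅕)*3 = 8 + ⅗ = 43/5 ≈ 8.6000)
(H(z(-2), p(-2)) + m)² = (4 + 43/5)² = (63/5)² = 3969/25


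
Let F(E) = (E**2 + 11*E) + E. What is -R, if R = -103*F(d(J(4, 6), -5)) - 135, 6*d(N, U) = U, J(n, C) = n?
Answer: -29645/36 ≈ -823.47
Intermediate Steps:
d(N, U) = U/6
F(E) = E**2 + 12*E
R = 29645/36 (R = -103*(1/6)*(-5)*(12 + (1/6)*(-5)) - 135 = -(-515)*(12 - 5/6)/6 - 135 = -(-515)*67/(6*6) - 135 = -103*(-335/36) - 135 = 34505/36 - 135 = 29645/36 ≈ 823.47)
-R = -1*29645/36 = -29645/36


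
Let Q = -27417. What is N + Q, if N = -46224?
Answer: -73641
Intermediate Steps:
N + Q = -46224 - 27417 = -73641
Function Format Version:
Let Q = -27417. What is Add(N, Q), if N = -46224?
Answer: -73641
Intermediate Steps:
Add(N, Q) = Add(-46224, -27417) = -73641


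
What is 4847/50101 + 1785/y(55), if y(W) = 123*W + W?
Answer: 24497365/68337764 ≈ 0.35847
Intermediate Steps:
y(W) = 124*W
4847/50101 + 1785/y(55) = 4847/50101 + 1785/((124*55)) = 4847*(1/50101) + 1785/6820 = 4847/50101 + 1785*(1/6820) = 4847/50101 + 357/1364 = 24497365/68337764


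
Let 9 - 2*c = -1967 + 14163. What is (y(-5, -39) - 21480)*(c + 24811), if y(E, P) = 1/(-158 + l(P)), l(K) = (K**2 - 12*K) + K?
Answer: -1440953972165/3584 ≈ -4.0205e+8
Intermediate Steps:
c = -12187/2 (c = 9/2 - (-1967 + 14163)/2 = 9/2 - 1/2*12196 = 9/2 - 6098 = -12187/2 ≈ -6093.5)
l(K) = K**2 - 11*K
y(E, P) = 1/(-158 + P*(-11 + P))
(y(-5, -39) - 21480)*(c + 24811) = (1/(-158 - 39*(-11 - 39)) - 21480)*(-12187/2 + 24811) = (1/(-158 - 39*(-50)) - 21480)*(37435/2) = (1/(-158 + 1950) - 21480)*(37435/2) = (1/1792 - 21480)*(37435/2) = -38492159/1792*37435/2 = -1440953972165/3584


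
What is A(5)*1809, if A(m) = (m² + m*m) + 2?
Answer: 94068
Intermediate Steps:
A(m) = 2 + 2*m² (A(m) = (m² + m²) + 2 = 2*m² + 2 = 2 + 2*m²)
A(5)*1809 = (2 + 2*5²)*1809 = (2 + 2*25)*1809 = (2 + 50)*1809 = 52*1809 = 94068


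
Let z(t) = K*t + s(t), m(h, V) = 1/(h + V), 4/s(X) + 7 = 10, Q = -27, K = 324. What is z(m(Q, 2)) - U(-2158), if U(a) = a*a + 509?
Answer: -349311347/75 ≈ -4.6575e+6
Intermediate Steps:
U(a) = 509 + a**2 (U(a) = a**2 + 509 = 509 + a**2)
s(X) = 4/3 (s(X) = 4/(-7 + 10) = 4/3)
m(h, V) = 1/(V + h)
z(t) = 4/3 + 324*t (z(t) = 324*t + 4/3 = 4/3 + 324*t)
z(m(Q, 2)) - U(-2158) = (4/3 + 324/(2 - 27)) - (509 + (-2158)**2) = (4/3 + 324/(-25)) - (509 + 4656964) = (4/3 + 324*(-1/25)) - 1*4657473 = (4/3 - 324/25) - 4657473 = -872/75 - 4657473 = -349311347/75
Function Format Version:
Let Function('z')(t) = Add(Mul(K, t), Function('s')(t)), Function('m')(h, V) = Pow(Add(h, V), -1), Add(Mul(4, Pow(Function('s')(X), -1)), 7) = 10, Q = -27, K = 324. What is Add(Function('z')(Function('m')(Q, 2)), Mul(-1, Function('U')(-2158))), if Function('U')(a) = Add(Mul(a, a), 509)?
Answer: Rational(-349311347, 75) ≈ -4.6575e+6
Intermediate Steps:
Function('U')(a) = Add(509, Pow(a, 2)) (Function('U')(a) = Add(Pow(a, 2), 509) = Add(509, Pow(a, 2)))
Function('s')(X) = Rational(4, 3) (Function('s')(X) = Mul(4, Pow(Add(-7, 10), -1)) = Mul(4, Pow(3, -1)) = Mul(4, Rational(1, 3)) = Rational(4, 3))
Function('m')(h, V) = Pow(Add(V, h), -1)
Function('z')(t) = Add(Rational(4, 3), Mul(324, t)) (Function('z')(t) = Add(Mul(324, t), Rational(4, 3)) = Add(Rational(4, 3), Mul(324, t)))
Add(Function('z')(Function('m')(Q, 2)), Mul(-1, Function('U')(-2158))) = Add(Add(Rational(4, 3), Mul(324, Pow(Add(2, -27), -1))), Mul(-1, Add(509, Pow(-2158, 2)))) = Add(Add(Rational(4, 3), Mul(324, Pow(-25, -1))), Mul(-1, Add(509, 4656964))) = Add(Add(Rational(4, 3), Mul(324, Rational(-1, 25))), Mul(-1, 4657473)) = Add(Add(Rational(4, 3), Rational(-324, 25)), -4657473) = Add(Rational(-872, 75), -4657473) = Rational(-349311347, 75)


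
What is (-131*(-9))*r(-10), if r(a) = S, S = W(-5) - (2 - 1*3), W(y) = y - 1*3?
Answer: -8253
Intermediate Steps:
W(y) = -3 + y (W(y) = y - 3 = -3 + y)
S = -7 (S = (-3 - 5) - (2 - 1*3) = -8 - (2 - 3) = -8 - 1*(-1) = -8 + 1 = -7)
r(a) = -7
(-131*(-9))*r(-10) = -131*(-9)*(-7) = 1179*(-7) = -8253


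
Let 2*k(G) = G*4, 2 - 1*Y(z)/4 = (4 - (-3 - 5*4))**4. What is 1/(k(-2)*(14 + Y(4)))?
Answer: 1/8502968 ≈ 1.1761e-7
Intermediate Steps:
Y(z) = -2125756 (Y(z) = 8 - 4*(4 - (-3 - 5*4))**4 = 8 - 4*(4 - (-3 - 20))**4 = 8 - 4*(4 - 1*(-23))**4 = 8 - 4*(4 + 23)**4 = 8 - 4*27**4 = 8 - 4*531441 = 8 - 2125764 = -2125756)
k(G) = 2*G (k(G) = (G*4)/2 = (4*G)/2 = 2*G)
1/(k(-2)*(14 + Y(4))) = 1/((2*(-2))*(14 - 2125756)) = 1/(-4*(-2125742)) = 1/8502968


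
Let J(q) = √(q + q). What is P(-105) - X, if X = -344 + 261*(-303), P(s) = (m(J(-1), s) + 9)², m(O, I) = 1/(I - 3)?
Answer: 927379369/11664 ≈ 79508.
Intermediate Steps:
J(q) = √2*√q (J(q) = √(2*q) = √2*√q)
m(O, I) = 1/(-3 + I)
P(s) = (9 + 1/(-3 + s))² (P(s) = (1/(-3 + s) + 9)² = (9 + 1/(-3 + s))²)
X = -79427 (X = -344 - 79083 = -79427)
P(-105) - X = (-26 + 9*(-105))²/(-3 - 105)² - 1*(-79427) = (-26 - 945)²/(-108)² + 79427 = (-971)²*(1/11664) + 79427 = 942841*(1/11664) + 79427 = 942841/11664 + 79427 = 927379369/11664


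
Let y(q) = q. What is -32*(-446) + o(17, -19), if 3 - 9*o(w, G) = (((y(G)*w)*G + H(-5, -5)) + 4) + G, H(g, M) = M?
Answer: 40778/3 ≈ 13593.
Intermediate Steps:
o(w, G) = 4/9 - G/9 - w*G**2/9 (o(w, G) = 1/3 - ((((G*w)*G - 5) + 4) + G)/9 = 1/3 - (((w*G**2 - 5) + 4) + G)/9 = 1/3 - (((-5 + w*G**2) + 4) + G)/9 = 1/3 - ((-1 + w*G**2) + G)/9 = 1/3 - (-1 + G + w*G**2)/9 = 1/3 + (1/9 - G/9 - w*G**2/9) = 4/9 - G/9 - w*G**2/9)
-32*(-446) + o(17, -19) = -32*(-446) + (4/9 - 1/9*(-19) - 1/9*17*(-19)**2) = 14272 + (4/9 + 19/9 - 1/9*17*361) = 14272 + (4/9 + 19/9 - 6137/9) = 14272 - 2038/3 = 40778/3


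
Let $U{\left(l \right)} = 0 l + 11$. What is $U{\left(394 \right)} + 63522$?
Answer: $63533$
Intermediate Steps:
$U{\left(l \right)} = 11$ ($U{\left(l \right)} = 0 + 11 = 11$)
$U{\left(394 \right)} + 63522 = 11 + 63522 = 63533$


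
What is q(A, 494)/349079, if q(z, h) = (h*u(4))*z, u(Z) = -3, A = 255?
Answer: -377910/349079 ≈ -1.0826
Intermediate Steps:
q(z, h) = -3*h*z (q(z, h) = (h*(-3))*z = (-3*h)*z = -3*h*z)
q(A, 494)/349079 = -3*494*255/349079 = -377910*1/349079 = -377910/349079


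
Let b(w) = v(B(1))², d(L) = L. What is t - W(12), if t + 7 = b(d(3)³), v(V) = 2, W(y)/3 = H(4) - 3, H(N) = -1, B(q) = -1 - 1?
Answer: 9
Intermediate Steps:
B(q) = -2
W(y) = -12 (W(y) = 3*(-1 - 3) = 3*(-4) = -12)
b(w) = 4 (b(w) = 2² = 4)
t = -3 (t = -7 + 4 = -3)
t - W(12) = -3 - 1*(-12) = -3 + 12 = 9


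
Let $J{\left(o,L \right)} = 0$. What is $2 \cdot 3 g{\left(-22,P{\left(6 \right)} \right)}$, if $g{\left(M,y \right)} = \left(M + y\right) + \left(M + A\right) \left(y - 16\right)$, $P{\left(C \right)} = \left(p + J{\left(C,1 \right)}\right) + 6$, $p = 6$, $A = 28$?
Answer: $-204$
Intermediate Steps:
$P{\left(C \right)} = 12$ ($P{\left(C \right)} = \left(6 + 0\right) + 6 = 6 + 6 = 12$)
$g{\left(M,y \right)} = M + y + \left(-16 + y\right) \left(28 + M\right)$ ($g{\left(M,y \right)} = \left(M + y\right) + \left(M + 28\right) \left(y - 16\right) = \left(M + y\right) + \left(28 + M\right) \left(-16 + y\right) = \left(M + y\right) + \left(-16 + y\right) \left(28 + M\right) = M + y + \left(-16 + y\right) \left(28 + M\right)$)
$2 \cdot 3 g{\left(-22,P{\left(6 \right)} \right)} = 2 \cdot 3 \left(-448 - -330 + 29 \cdot 12 - 264\right) = 6 \left(-448 + 330 + 348 - 264\right) = 6 \left(-34\right) = -204$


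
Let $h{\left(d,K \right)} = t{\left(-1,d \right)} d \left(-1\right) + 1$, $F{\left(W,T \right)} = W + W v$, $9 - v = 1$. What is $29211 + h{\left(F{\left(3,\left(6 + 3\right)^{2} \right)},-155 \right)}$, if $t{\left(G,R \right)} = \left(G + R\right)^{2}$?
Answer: $10960$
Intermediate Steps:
$v = 8$ ($v = 9 - 1 = 8$)
$F{\left(W,T \right)} = 9 W$ ($F{\left(W,T \right)} = W + W 8 = W + 8 W = 9 W$)
$h{\left(d,K \right)} = 1 - d \left(-1 + d\right)^{2}$ ($h{\left(d,K \right)} = \left(-1 + d\right)^{2} d \left(-1\right) + 1 = \left(-1 + d\right)^{2} \left(- d\right) + 1 = - d \left(-1 + d\right)^{2} + 1 = 1 - d \left(-1 + d\right)^{2}$)
$29211 + h{\left(F{\left(3,\left(6 + 3\right)^{2} \right)},-155 \right)} = 29211 + \left(1 - 9 \cdot 3 \left(-1 + 9 \cdot 3\right)^{2}\right) = 29211 + \left(1 - 27 \left(-1 + 27\right)^{2}\right) = 29211 + \left(1 - 27 \cdot 26^{2}\right) = 29211 + \left(1 - 27 \cdot 676\right) = 29211 + \left(1 - 18252\right) = 29211 - 18251 = 10960$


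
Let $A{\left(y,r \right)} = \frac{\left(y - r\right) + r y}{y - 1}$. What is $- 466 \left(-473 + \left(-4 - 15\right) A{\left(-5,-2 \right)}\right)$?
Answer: $\frac{630265}{3} \approx 2.1009 \cdot 10^{5}$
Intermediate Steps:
$A{\left(y,r \right)} = \frac{y - r + r y}{-1 + y}$
$- 466 \left(-473 + \left(-4 - 15\right) A{\left(-5,-2 \right)}\right) = - 466 \left(-473 + \left(-4 - 15\right) \frac{-5 - -2 - -10}{-1 - 5}\right) = - 466 \left(-473 - 19 \frac{-5 + 2 + 10}{-6}\right) = - 466 \left(-473 - 19 \left(\left(- \frac{1}{6}\right) 7\right)\right) = - 466 \left(-473 - - \frac{133}{6}\right) = - 466 \left(-473 + \frac{133}{6}\right) = \left(-466\right) \left(- \frac{2705}{6}\right) = \frac{630265}{3}$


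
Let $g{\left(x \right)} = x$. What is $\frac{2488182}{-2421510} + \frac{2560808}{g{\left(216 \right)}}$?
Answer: $\frac{129176765266}{10896795} \approx 11855.0$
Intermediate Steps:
$\frac{2488182}{-2421510} + \frac{2560808}{g{\left(216 \right)}} = \frac{2488182}{-2421510} + \frac{2560808}{216} = 2488182 \left(- \frac{1}{2421510}\right) + 2560808 \cdot \frac{1}{216} = - \frac{414697}{403585} + \frac{320101}{27} = \frac{129176765266}{10896795}$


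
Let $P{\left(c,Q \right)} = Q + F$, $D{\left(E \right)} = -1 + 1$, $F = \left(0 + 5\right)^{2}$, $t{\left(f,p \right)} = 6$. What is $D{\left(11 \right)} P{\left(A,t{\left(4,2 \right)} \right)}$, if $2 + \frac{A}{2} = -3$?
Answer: $0$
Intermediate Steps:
$F = 25$ ($F = 5^{2} = 25$)
$D{\left(E \right)} = 0$
$A = -10$ ($A = -4 + 2 \left(-3\right) = -4 - 6 = -10$)
$P{\left(c,Q \right)} = 25 + Q$ ($P{\left(c,Q \right)} = Q + 25 = 25 + Q$)
$D{\left(11 \right)} P{\left(A,t{\left(4,2 \right)} \right)} = 0 \left(25 + 6\right) = 0 \cdot 31 = 0$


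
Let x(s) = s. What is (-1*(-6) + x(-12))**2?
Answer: 36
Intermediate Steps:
(-1*(-6) + x(-12))**2 = (-1*(-6) - 12)**2 = (6 - 12)**2 = (-6)**2 = 36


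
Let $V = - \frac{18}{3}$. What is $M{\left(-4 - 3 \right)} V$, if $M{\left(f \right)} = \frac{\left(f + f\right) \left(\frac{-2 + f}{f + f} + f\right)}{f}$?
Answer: $\frac{534}{7} \approx 76.286$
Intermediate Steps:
$V = -6$ ($V = \left(-18\right) \frac{1}{3} = -6$)
$M{\left(f \right)} = 2 f + \frac{-2 + f}{f}$ ($M{\left(f \right)} = \frac{2 f \left(\frac{-2 + f}{2 f} + f\right)}{f} = \frac{2 f \left(f + \frac{-2 + f}{2 f}\right)}{f} = 2 f + \frac{-2 + f}{f}$)
$M{\left(-4 - 3 \right)} V = \left(1 - \frac{2}{-4 - 3} + 2 \left(-4 - 3\right)\right) \left(-6\right) = \left(1 - \frac{2}{-7} + 2 \left(-7\right)\right) \left(-6\right) = \left(1 - - \frac{2}{7} - 14\right) \left(-6\right) = \left(1 + \frac{2}{7} - 14\right) \left(-6\right) = \left(- \frac{89}{7}\right) \left(-6\right) = \frac{534}{7}$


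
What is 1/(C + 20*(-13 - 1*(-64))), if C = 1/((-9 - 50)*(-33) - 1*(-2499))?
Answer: 4446/4534921 ≈ 0.00098039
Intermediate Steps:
C = 1/4446 (C = 1/(-59*(-33) + 2499) = 1/(1947 + 2499) = 1/4446 ≈ 0.00022492)
1/(C + 20*(-13 - 1*(-64))) = 1/(1/4446 + 20*(-13 - 1*(-64))) = 1/(1/4446 + 20*(-13 + 64)) = 1/(1/4446 + 20*51) = 1/(1/4446 + 1020) = 1/(4534921/4446) = 4446/4534921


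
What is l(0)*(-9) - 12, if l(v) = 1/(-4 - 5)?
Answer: -11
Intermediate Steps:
l(v) = -⅑ (l(v) = 1/(-9) = -⅑)
l(0)*(-9) - 12 = -⅑*(-9) - 12 = 1 - 12 = -11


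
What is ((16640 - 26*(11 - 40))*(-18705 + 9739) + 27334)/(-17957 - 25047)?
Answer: 77963635/21502 ≈ 3625.9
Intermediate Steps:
((16640 - 26*(11 - 40))*(-18705 + 9739) + 27334)/(-17957 - 25047) = ((16640 - 26*(-29))*(-8966) + 27334)/(-43004) = ((16640 + 754)*(-8966) + 27334)*(-1/43004) = (17394*(-8966) + 27334)*(-1/43004) = (-155954604 + 27334)*(-1/43004) = -155927270*(-1/43004) = 77963635/21502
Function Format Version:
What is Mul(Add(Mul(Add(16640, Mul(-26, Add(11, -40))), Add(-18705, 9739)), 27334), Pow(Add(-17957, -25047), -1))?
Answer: Rational(77963635, 21502) ≈ 3625.9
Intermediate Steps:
Mul(Add(Mul(Add(16640, Mul(-26, Add(11, -40))), Add(-18705, 9739)), 27334), Pow(Add(-17957, -25047), -1)) = Mul(Add(Mul(Add(16640, Mul(-26, -29)), -8966), 27334), Pow(-43004, -1)) = Mul(Add(Mul(Add(16640, 754), -8966), 27334), Rational(-1, 43004)) = Mul(Add(Mul(17394, -8966), 27334), Rational(-1, 43004)) = Mul(Add(-155954604, 27334), Rational(-1, 43004)) = Mul(-155927270, Rational(-1, 43004)) = Rational(77963635, 21502)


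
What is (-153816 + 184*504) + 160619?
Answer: 99539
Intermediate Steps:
(-153816 + 184*504) + 160619 = (-153816 + 92736) + 160619 = -61080 + 160619 = 99539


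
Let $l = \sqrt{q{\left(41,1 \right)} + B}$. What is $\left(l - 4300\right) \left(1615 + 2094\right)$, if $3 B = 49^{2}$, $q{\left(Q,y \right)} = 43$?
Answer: $-15948700 + \frac{3709 \sqrt{7590}}{3} \approx -1.5841 \cdot 10^{7}$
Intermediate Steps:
$B = \frac{2401}{3}$ ($B = \frac{49^{2}}{3} = \frac{1}{3} \cdot 2401 = \frac{2401}{3} \approx 800.33$)
$l = \frac{\sqrt{7590}}{3}$ ($l = \sqrt{43 + \frac{2401}{3}} = \sqrt{\frac{2530}{3}} = \frac{\sqrt{7590}}{3} \approx 29.04$)
$\left(l - 4300\right) \left(1615 + 2094\right) = \left(\frac{\sqrt{7590}}{3} - 4300\right) \left(1615 + 2094\right) = \left(-4300 + \frac{\sqrt{7590}}{3}\right) 3709 = -15948700 + \frac{3709 \sqrt{7590}}{3}$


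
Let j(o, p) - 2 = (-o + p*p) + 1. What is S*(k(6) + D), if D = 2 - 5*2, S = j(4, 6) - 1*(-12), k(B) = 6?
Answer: -94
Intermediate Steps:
j(o, p) = 3 + p² - o (j(o, p) = 2 + ((-o + p*p) + 1) = 2 + ((-o + p²) + 1) = 2 + ((p² - o) + 1) = 2 + (1 + p² - o) = 3 + p² - o)
S = 47 (S = (3 + 6² - 1*4) - 1*(-12) = (3 + 36 - 4) + 12 = 35 + 12 = 47)
D = -8 (D = 2 - 10 = -8)
S*(k(6) + D) = 47*(6 - 8) = 47*(-2) = -94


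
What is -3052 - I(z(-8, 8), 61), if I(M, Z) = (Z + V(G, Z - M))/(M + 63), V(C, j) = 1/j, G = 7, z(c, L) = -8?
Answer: -2317310/759 ≈ -3053.1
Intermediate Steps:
V(C, j) = 1/j
I(M, Z) = (Z + 1/(Z - M))/(63 + M) (I(M, Z) = (Z + 1/(Z - M))/(M + 63) = (Z + 1/(Z - M))/(63 + M))
-3052 - I(z(-8, 8), 61) = -3052 - (-1 + 61*(-8 - 1*61))/((63 - 8)*(-8 - 1*61)) = -3052 - (-1 + 61*(-8 - 61))/(55*(-8 - 61)) = -3052 - (-1 + 61*(-69))/(55*(-69)) = -3052 - (-1)*(-1 - 4209)/(55*69) = -3052 - (-1)*(-4210)/(55*69) = -3052 - 1*842/759 = -3052 - 842/759 = -2317310/759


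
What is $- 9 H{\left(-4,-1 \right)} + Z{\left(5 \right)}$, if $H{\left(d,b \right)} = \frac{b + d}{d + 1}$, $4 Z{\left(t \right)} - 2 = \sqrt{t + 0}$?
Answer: $- \frac{29}{2} + \frac{\sqrt{5}}{4} \approx -13.941$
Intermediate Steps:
$Z{\left(t \right)} = \frac{1}{2} + \frac{\sqrt{t}}{4}$ ($Z{\left(t \right)} = \frac{1}{2} + \frac{\sqrt{t + 0}}{4} = \frac{1}{2} + \frac{\sqrt{t}}{4}$)
$H{\left(d,b \right)} = \frac{b + d}{1 + d}$
$- 9 H{\left(-4,-1 \right)} + Z{\left(5 \right)} = - 9 \frac{-1 - 4}{1 - 4} + \left(\frac{1}{2} + \frac{\sqrt{5}}{4}\right) = - 9 \frac{1}{-3} \left(-5\right) + \left(\frac{1}{2} + \frac{\sqrt{5}}{4}\right) = - 9 \left(\left(- \frac{1}{3}\right) \left(-5\right)\right) + \left(\frac{1}{2} + \frac{\sqrt{5}}{4}\right) = \left(-9\right) \frac{5}{3} + \left(\frac{1}{2} + \frac{\sqrt{5}}{4}\right) = -15 + \left(\frac{1}{2} + \frac{\sqrt{5}}{4}\right) = - \frac{29}{2} + \frac{\sqrt{5}}{4}$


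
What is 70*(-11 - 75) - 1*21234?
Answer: -27254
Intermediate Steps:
70*(-11 - 75) - 1*21234 = 70*(-86) - 21234 = -6020 - 21234 = -27254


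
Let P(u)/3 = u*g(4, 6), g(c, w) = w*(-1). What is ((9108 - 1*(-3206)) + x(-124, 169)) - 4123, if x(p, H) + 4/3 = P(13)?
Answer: 23867/3 ≈ 7955.7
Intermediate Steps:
g(c, w) = -w
P(u) = -18*u (P(u) = 3*(u*(-1*6)) = 3*(u*(-6)) = 3*(-6*u) = -18*u)
x(p, H) = -706/3 (x(p, H) = -4/3 - 18*13 = -4/3 - 234 = -706/3)
((9108 - 1*(-3206)) + x(-124, 169)) - 4123 = ((9108 - 1*(-3206)) - 706/3) - 4123 = ((9108 + 3206) - 706/3) - 4123 = (12314 - 706/3) - 4123 = 36236/3 - 4123 = 23867/3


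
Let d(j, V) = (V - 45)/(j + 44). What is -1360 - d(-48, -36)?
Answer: -5521/4 ≈ -1380.3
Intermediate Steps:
d(j, V) = (-45 + V)/(44 + j)
-1360 - d(-48, -36) = -1360 - (-45 - 36)/(44 - 48) = -1360 - (-81)/(-4) = -1360 - (-1)*(-81)/4 = -1360 - 1*81/4 = -1360 - 81/4 = -5521/4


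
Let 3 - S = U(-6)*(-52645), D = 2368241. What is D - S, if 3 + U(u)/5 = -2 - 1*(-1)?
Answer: 3421138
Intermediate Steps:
U(u) = -20 (U(u) = -15 + 5*(-2 - 1*(-1)) = -15 + 5*(-2 + 1) = -15 + 5*(-1) = -15 - 5 = -20)
S = -1052897 (S = 3 - (-20)*(-52645) = 3 - 1*1052900 = 3 - 1052900 = -1052897)
D - S = 2368241 - 1*(-1052897) = 2368241 + 1052897 = 3421138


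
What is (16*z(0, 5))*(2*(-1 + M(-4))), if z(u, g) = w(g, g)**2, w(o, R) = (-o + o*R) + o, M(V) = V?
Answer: -100000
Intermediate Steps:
w(o, R) = R*o (w(o, R) = (-o + R*o) + o = R*o)
z(u, g) = g**4 (z(u, g) = (g*g)**2 = (g**2)**2 = g**4)
(16*z(0, 5))*(2*(-1 + M(-4))) = (16*5**4)*(2*(-1 - 4)) = (16*625)*(2*(-5)) = 10000*(-10) = -100000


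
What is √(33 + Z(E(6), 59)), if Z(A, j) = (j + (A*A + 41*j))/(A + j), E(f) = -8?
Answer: 65*√51/51 ≈ 9.1018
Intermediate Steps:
Z(A, j) = (A² + 42*j)/(A + j) (Z(A, j) = (j + (A² + 41*j))/(A + j) = (A² + 42*j)/(A + j))
√(33 + Z(E(6), 59)) = √(33 + ((-8)² + 42*59)/(-8 + 59)) = √(33 + (64 + 2478)/51) = √(33 + (1/51)*2542) = √(33 + 2542/51) = √(4225/51) = 65*√51/51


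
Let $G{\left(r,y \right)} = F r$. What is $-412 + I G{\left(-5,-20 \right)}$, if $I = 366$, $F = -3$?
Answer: $5078$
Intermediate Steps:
$G{\left(r,y \right)} = - 3 r$
$-412 + I G{\left(-5,-20 \right)} = -412 + 366 \left(\left(-3\right) \left(-5\right)\right) = -412 + 366 \cdot 15 = -412 + 5490 = 5078$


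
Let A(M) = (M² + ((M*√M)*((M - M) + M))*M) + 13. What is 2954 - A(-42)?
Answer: 1177 + 74088*I*√42 ≈ 1177.0 + 4.8015e+5*I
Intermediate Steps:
A(M) = 13 + M² + M^(7/2) (A(M) = (M² + (M^(3/2)*(0 + M))*M) + 13 = (M² + (M^(3/2)*M)*M) + 13 = (M² + M^(5/2)*M) + 13 = (M² + M^(7/2)) + 13 = 13 + M² + M^(7/2))
2954 - A(-42) = 2954 - (13 + (-42)² + (-42)^(7/2)) = 2954 - (13 + 1764 - 74088*I*√42) = 2954 - (1777 - 74088*I*√42) = 2954 + (-1777 + 74088*I*√42) = 1177 + 74088*I*√42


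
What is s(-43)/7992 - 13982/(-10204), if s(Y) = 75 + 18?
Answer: 9391093/6795864 ≈ 1.3819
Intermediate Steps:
s(Y) = 93
s(-43)/7992 - 13982/(-10204) = 93/7992 - 13982/(-10204) = 93*(1/7992) - 13982*(-1/10204) = 31/2664 + 6991/5102 = 9391093/6795864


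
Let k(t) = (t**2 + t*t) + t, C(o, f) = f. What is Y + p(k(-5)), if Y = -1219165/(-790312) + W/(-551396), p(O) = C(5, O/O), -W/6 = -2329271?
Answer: -2484271838855/108943718888 ≈ -22.803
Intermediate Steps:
W = 13975626 (W = -6*(-2329271) = 13975626)
k(t) = t + 2*t**2 (k(t) = (t**2 + t**2) + t = 2*t**2 + t = t + 2*t**2)
p(O) = 1 (p(O) = O/O = 1)
Y = -2593215557743/108943718888 (Y = -1219165/(-790312) + 13975626/(-551396) = -1219165*(-1/790312) + 13975626*(-1/551396) = 1219165/790312 - 6987813/275698 = -2593215557743/108943718888 ≈ -23.803)
Y + p(k(-5)) = -2593215557743/108943718888 + 1 = -2484271838855/108943718888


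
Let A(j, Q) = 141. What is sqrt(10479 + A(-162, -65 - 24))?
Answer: 6*sqrt(295) ≈ 103.05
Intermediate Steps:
sqrt(10479 + A(-162, -65 - 24)) = sqrt(10479 + 141) = sqrt(10620) = 6*sqrt(295)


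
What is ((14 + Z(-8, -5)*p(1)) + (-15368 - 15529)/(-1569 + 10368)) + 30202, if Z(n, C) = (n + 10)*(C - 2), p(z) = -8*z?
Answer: 88941725/2933 ≈ 30325.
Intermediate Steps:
Z(n, C) = (-2 + C)*(10 + n) (Z(n, C) = (10 + n)*(-2 + C) = (-2 + C)*(10 + n))
((14 + Z(-8, -5)*p(1)) + (-15368 - 15529)/(-1569 + 10368)) + 30202 = ((14 + (-20 - 2*(-8) + 10*(-5) - 5*(-8))*(-8*1)) + (-15368 - 15529)/(-1569 + 10368)) + 30202 = ((14 + (-20 + 16 - 50 + 40)*(-8)) - 30897/8799) + 30202 = ((14 - 14*(-8)) - 30897*1/8799) + 30202 = ((14 + 112) - 10299/2933) + 30202 = (126 - 10299/2933) + 30202 = 359259/2933 + 30202 = 88941725/2933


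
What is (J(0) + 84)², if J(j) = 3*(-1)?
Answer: 6561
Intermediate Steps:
J(j) = -3
(J(0) + 84)² = (-3 + 84)² = 81² = 6561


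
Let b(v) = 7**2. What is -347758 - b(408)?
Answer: -347807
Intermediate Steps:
b(v) = 49
-347758 - b(408) = -347758 - 1*49 = -347758 - 49 = -347807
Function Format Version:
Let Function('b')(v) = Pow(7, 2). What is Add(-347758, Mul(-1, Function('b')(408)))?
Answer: -347807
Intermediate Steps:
Function('b')(v) = 49
Add(-347758, Mul(-1, Function('b')(408))) = Add(-347758, Mul(-1, 49)) = Add(-347758, -49) = -347807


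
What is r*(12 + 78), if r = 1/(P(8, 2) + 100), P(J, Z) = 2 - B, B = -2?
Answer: 45/52 ≈ 0.86539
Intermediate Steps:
P(J, Z) = 4 (P(J, Z) = 2 - 1*(-2) = 2 + 2 = 4)
r = 1/104 (r = 1/(4 + 100) = 1/104 ≈ 0.0096154)
r*(12 + 78) = (12 + 78)/104 = (1/104)*90 = 45/52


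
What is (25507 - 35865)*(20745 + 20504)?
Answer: -427257142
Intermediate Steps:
(25507 - 35865)*(20745 + 20504) = -10358*41249 = -427257142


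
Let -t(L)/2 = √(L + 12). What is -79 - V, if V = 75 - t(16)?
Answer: -154 - 4*√7 ≈ -164.58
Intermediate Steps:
t(L) = -2*√(12 + L) (t(L) = -2*√(L + 12) = -2*√(12 + L))
V = 75 + 4*√7 (V = 75 - (-2)*√(12 + 16) = 75 - (-2)*√28 = 75 - (-2)*2*√7 = 75 - (-4)*√7 = 75 + 4*√7 ≈ 85.583)
-79 - V = -79 - (75 + 4*√7) = -79 + (-75 - 4*√7) = -154 - 4*√7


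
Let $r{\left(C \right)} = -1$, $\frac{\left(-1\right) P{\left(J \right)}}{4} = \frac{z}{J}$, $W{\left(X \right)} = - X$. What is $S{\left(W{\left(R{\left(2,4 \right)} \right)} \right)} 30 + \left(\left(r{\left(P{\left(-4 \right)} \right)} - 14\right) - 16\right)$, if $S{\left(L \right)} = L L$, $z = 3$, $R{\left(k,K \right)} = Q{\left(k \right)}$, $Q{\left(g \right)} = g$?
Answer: $89$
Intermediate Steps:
$R{\left(k,K \right)} = k$
$P{\left(J \right)} = - \frac{12}{J}$ ($P{\left(J \right)} = - 4 \frac{3}{J} = - \frac{12}{J}$)
$S{\left(L \right)} = L^{2}$
$S{\left(W{\left(R{\left(2,4 \right)} \right)} \right)} 30 + \left(\left(r{\left(P{\left(-4 \right)} \right)} - 14\right) - 16\right) = \left(\left(-1\right) 2\right)^{2} \cdot 30 - 31 = \left(-2\right)^{2} \cdot 30 - 31 = 4 \cdot 30 - 31 = 120 - 31 = 89$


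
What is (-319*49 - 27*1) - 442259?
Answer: -457917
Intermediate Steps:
(-319*49 - 27*1) - 442259 = (-15631 - 27) - 442259 = -15658 - 442259 = -457917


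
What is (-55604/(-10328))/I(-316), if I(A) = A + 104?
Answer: -13901/547384 ≈ -0.025395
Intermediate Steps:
I(A) = 104 + A
(-55604/(-10328))/I(-316) = (-55604/(-10328))/(104 - 316) = -55604*(-1/10328)/(-212) = (13901/2582)*(-1/212) = -13901/547384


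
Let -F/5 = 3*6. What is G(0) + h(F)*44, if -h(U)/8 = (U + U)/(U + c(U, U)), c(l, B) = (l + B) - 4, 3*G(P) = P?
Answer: -31680/137 ≈ -231.24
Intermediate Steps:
G(P) = P/3
c(l, B) = -4 + B + l (c(l, B) = (B + l) - 4 = -4 + B + l)
F = -90 (F = -15*6 = -5*18 = -90)
h(U) = -16*U/(-4 + 3*U) (h(U) = -8*(U + U)/(U + (-4 + U + U)) = -8*2*U/(U + (-4 + 2*U)) = -8*2*U/(-4 + 3*U) = -16*U/(-4 + 3*U))
G(0) + h(F)*44 = (⅓)*0 - 16*(-90)/(-4 + 3*(-90))*44 = 0 - 16*(-90)/(-4 - 270)*44 = 0 - 16*(-90)/(-274)*44 = 0 - 16*(-90)*(-1/274)*44 = 0 - 720/137*44 = 0 - 31680/137 = -31680/137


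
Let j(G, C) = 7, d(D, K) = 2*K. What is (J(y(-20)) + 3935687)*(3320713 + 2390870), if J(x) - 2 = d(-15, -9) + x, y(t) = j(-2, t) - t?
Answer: 22479065789934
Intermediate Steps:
y(t) = 7 - t
J(x) = -16 + x (J(x) = 2 + (2*(-9) + x) = 2 + (-18 + x) = -16 + x)
(J(y(-20)) + 3935687)*(3320713 + 2390870) = ((-16 + (7 - 1*(-20))) + 3935687)*(3320713 + 2390870) = ((-16 + (7 + 20)) + 3935687)*5711583 = ((-16 + 27) + 3935687)*5711583 = (11 + 3935687)*5711583 = 3935698*5711583 = 22479065789934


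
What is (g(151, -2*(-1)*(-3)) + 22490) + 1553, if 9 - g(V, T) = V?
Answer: 23901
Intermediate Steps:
g(V, T) = 9 - V
(g(151, -2*(-1)*(-3)) + 22490) + 1553 = ((9 - 1*151) + 22490) + 1553 = ((9 - 151) + 22490) + 1553 = (-142 + 22490) + 1553 = 22348 + 1553 = 23901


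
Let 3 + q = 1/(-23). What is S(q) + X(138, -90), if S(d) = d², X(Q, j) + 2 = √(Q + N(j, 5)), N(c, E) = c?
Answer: 3842/529 + 4*√3 ≈ 14.191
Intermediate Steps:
q = -70/23 (q = -3 + 1/(-23) = -3 - 1/23 = -70/23 ≈ -3.0435)
X(Q, j) = -2 + √(Q + j)
S(q) + X(138, -90) = (-70/23)² + (-2 + √(138 - 90)) = 4900/529 + (-2 + √48) = 4900/529 + (-2 + 4*√3) = 3842/529 + 4*√3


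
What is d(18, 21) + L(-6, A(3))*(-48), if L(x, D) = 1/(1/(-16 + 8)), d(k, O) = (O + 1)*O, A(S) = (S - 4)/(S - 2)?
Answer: 846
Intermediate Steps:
A(S) = (-4 + S)/(-2 + S)
d(k, O) = O*(1 + O) (d(k, O) = (1 + O)*O = O*(1 + O))
L(x, D) = -8 (L(x, D) = 1/(1/(-8)) = 1/(-⅛) = -8)
d(18, 21) + L(-6, A(3))*(-48) = 21*(1 + 21) - 8*(-48) = 21*22 + 384 = 462 + 384 = 846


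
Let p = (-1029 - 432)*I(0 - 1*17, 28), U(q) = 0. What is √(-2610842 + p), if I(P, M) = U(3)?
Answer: I*√2610842 ≈ 1615.8*I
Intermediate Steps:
I(P, M) = 0
p = 0 (p = (-1029 - 432)*0 = -1461*0 = 0)
√(-2610842 + p) = √(-2610842 + 0) = √(-2610842) = I*√2610842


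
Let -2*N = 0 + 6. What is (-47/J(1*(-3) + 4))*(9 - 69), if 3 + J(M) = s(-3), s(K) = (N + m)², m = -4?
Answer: 1410/23 ≈ 61.304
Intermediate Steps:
N = -3 (N = -(0 + 6)/2 = -½*6 = -3)
s(K) = 49 (s(K) = (-3 - 4)² = (-7)² = 49)
J(M) = 46 (J(M) = -3 + 49 = 46)
(-47/J(1*(-3) + 4))*(9 - 69) = (-47/46)*(9 - 69) = -47*1/46*(-60) = -47/46*(-60) = 1410/23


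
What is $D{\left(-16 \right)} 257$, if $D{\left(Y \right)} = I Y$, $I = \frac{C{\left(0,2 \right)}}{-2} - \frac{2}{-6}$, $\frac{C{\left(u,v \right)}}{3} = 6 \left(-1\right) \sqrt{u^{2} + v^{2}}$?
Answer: $- \frac{226160}{3} \approx -75387.0$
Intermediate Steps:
$C{\left(u,v \right)} = - 18 \sqrt{u^{2} + v^{2}}$ ($C{\left(u,v \right)} = 3 \cdot 6 \left(-1\right) \sqrt{u^{2} + v^{2}} = 3 \left(- 6 \sqrt{u^{2} + v^{2}}\right) = - 18 \sqrt{u^{2} + v^{2}}$)
$I = \frac{55}{3}$ ($I = \frac{\left(-18\right) \sqrt{0^{2} + 2^{2}}}{-2} - \frac{2}{-6} = - 18 \sqrt{0 + 4} \left(- \frac{1}{2}\right) - - \frac{1}{3} = - 18 \sqrt{4} \left(- \frac{1}{2}\right) + \frac{1}{3} = \left(-18\right) 2 \left(- \frac{1}{2}\right) + \frac{1}{3} = \left(-36\right) \left(- \frac{1}{2}\right) + \frac{1}{3} = 18 + \frac{1}{3} = \frac{55}{3} \approx 18.333$)
$D{\left(Y \right)} = \frac{55 Y}{3}$
$D{\left(-16 \right)} 257 = \frac{55}{3} \left(-16\right) 257 = \left(- \frac{880}{3}\right) 257 = - \frac{226160}{3}$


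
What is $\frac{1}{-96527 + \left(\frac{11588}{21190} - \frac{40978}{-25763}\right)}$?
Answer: $- \frac{272958985}{26347328512363} \approx -1.036 \cdot 10^{-5}$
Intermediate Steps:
$\frac{1}{-96527 + \left(\frac{11588}{21190} - \frac{40978}{-25763}\right)} = \frac{1}{-96527 + \left(11588 \cdot \frac{1}{21190} - - \frac{40978}{25763}\right)} = \frac{1}{-96527 + \left(\frac{5794}{10595} + \frac{40978}{25763}\right)} = \frac{1}{-96527 + \frac{583432732}{272958985}} = \frac{1}{- \frac{26347328512363}{272958985}} = - \frac{272958985}{26347328512363}$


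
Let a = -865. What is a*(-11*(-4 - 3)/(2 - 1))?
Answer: -66605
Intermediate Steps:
a*(-11*(-4 - 3)/(2 - 1)) = -(-9515)*(-4 - 3)/(2 - 1) = -(-9515)*(-7/1) = -(-9515)*(-7*1) = -(-9515)*(-7) = -865*77 = -66605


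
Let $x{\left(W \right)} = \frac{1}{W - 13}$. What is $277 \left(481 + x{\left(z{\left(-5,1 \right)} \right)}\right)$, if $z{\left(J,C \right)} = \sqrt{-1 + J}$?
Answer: $\frac{23312874}{175} - \frac{277 i \sqrt{6}}{175} \approx 1.3322 \cdot 10^{5} - 3.8772 i$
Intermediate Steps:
$x{\left(W \right)} = \frac{1}{-13 + W}$
$277 \left(481 + x{\left(z{\left(-5,1 \right)} \right)}\right) = 277 \left(481 + \frac{1}{-13 + \sqrt{-1 - 5}}\right) = 277 \left(481 + \frac{1}{-13 + \sqrt{-6}}\right) = 277 \left(481 + \frac{1}{-13 + i \sqrt{6}}\right) = 133237 + \frac{277}{-13 + i \sqrt{6}}$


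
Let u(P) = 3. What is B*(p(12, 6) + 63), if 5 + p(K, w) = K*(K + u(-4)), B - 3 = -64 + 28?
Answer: -7854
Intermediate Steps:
B = -33 (B = 3 + (-64 + 28) = 3 - 36 = -33)
p(K, w) = -5 + K*(3 + K) (p(K, w) = -5 + K*(K + 3) = -5 + K*(3 + K))
B*(p(12, 6) + 63) = -33*((-5 + 12² + 3*12) + 63) = -33*((-5 + 144 + 36) + 63) = -33*(175 + 63) = -33*238 = -7854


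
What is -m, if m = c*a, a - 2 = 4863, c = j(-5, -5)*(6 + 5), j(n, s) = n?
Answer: 267575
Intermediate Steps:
c = -55 (c = -5*(6 + 5) = -5*11 = -55)
a = 4865 (a = 2 + 4863 = 4865)
m = -267575 (m = -55*4865 = -267575)
-m = -1*(-267575) = 267575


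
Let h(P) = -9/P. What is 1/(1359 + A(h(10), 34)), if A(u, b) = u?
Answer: 10/13581 ≈ 0.00073632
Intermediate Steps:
1/(1359 + A(h(10), 34)) = 1/(1359 - 9/10) = 1/(13581/10) = 10/13581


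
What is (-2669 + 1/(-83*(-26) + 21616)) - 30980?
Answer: -799971325/23774 ≈ -33649.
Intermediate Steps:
(-2669 + 1/(-83*(-26) + 21616)) - 30980 = (-2669 + 1/(2158 + 21616)) - 30980 = (-2669 + 1/23774) - 30980 = -63452805/23774 - 30980 = -799971325/23774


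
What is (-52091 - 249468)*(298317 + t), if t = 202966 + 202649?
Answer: -212277029988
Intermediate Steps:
t = 405615
(-52091 - 249468)*(298317 + t) = (-52091 - 249468)*(298317 + 405615) = -301559*703932 = -212277029988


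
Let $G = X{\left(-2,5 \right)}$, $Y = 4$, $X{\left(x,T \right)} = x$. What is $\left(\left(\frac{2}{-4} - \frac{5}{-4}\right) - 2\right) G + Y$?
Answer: $\frac{13}{2} \approx 6.5$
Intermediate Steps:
$G = -2$
$\left(\left(\frac{2}{-4} - \frac{5}{-4}\right) - 2\right) G + Y = \left(\left(\frac{2}{-4} - \frac{5}{-4}\right) - 2\right) \left(-2\right) + 4 = \left(\left(2 \left(- \frac{1}{4}\right) - - \frac{5}{4}\right) - 2\right) \left(-2\right) + 4 = \left(\left(- \frac{1}{2} + \frac{5}{4}\right) - 2\right) \left(-2\right) + 4 = \left(\frac{3}{4} - 2\right) \left(-2\right) + 4 = \left(- \frac{5}{4}\right) \left(-2\right) + 4 = \frac{5}{2} + 4 = \frac{13}{2}$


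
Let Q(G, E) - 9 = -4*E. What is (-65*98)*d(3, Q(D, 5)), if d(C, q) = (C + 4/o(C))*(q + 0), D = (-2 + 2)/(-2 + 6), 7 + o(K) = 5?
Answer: 70070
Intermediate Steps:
o(K) = -2 (o(K) = -7 + 5 = -2)
D = 0 (D = 0/4 = 0*(1/4) = 0)
Q(G, E) = 9 - 4*E
d(C, q) = q*(-2 + C) (d(C, q) = (C + 4/(-2))*(q + 0) = (C + 4*(-1/2))*q = (C - 2)*q = (-2 + C)*q = q*(-2 + C))
(-65*98)*d(3, Q(D, 5)) = (-65*98)*((9 - 4*5)*(-2 + 3)) = -6370*(9 - 20) = -(-70070) = -6370*(-11) = 70070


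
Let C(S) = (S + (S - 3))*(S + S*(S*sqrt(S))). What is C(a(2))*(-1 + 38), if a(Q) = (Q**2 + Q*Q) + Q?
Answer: 6290 + 62900*sqrt(10) ≈ 2.0520e+5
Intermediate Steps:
a(Q) = Q + 2*Q**2 (a(Q) = (Q**2 + Q**2) + Q = 2*Q**2 + Q = Q + 2*Q**2)
C(S) = (-3 + 2*S)*(S + S**(5/2)) (C(S) = (S + (-3 + S))*(S + S*S**(3/2)) = (-3 + 2*S)*(S + S**(5/2)))
C(a(2))*(-1 + 38) = (-6*(1 + 2*2) - 3*4*sqrt(2)*(1 + 2*2)**(5/2) + 2*(2*(1 + 2*2))**2 + 2*(2*(1 + 2*2))**(7/2))*(-1 + 38) = (-6*(1 + 4) - 3*4*sqrt(2)*(1 + 4)**(5/2) + 2*(2*(1 + 4))**2 + 2*(2*(1 + 4))**(7/2))*37 = (-6*5 - 3*100*sqrt(10) + 2*(2*5)**2 + 2*(2*5)**(7/2))*37 = (-3*10 - 300*sqrt(10) + 2*10**2 + 2*10**(7/2))*37 = (-30 - 300*sqrt(10) + 2*100 + 2*(1000*sqrt(10)))*37 = (-30 - 300*sqrt(10) + 200 + 2000*sqrt(10))*37 = (170 + 1700*sqrt(10))*37 = 6290 + 62900*sqrt(10)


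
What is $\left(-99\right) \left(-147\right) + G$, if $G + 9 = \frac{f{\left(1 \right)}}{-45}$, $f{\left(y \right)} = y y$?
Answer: $\frac{654479}{45} \approx 14544.0$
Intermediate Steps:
$f{\left(y \right)} = y^{2}$
$G = - \frac{406}{45}$ ($G = -9 + \frac{1^{2}}{-45} = -9 + 1 \left(- \frac{1}{45}\right) = -9 - \frac{1}{45} = - \frac{406}{45} \approx -9.0222$)
$\left(-99\right) \left(-147\right) + G = \left(-99\right) \left(-147\right) - \frac{406}{45} = 14553 - \frac{406}{45} = \frac{654479}{45}$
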